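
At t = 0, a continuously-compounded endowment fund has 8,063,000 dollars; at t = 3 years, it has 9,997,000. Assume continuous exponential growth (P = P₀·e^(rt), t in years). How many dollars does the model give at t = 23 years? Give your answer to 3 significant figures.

≈ 41,900,000 dollars

r = ln(9997000/8063000) / 3 ≈ 0.071666 per year
P(23) = 8063000 · e^(0.071666·23) = 8063000 · 5.19828 ≈ 41913755.36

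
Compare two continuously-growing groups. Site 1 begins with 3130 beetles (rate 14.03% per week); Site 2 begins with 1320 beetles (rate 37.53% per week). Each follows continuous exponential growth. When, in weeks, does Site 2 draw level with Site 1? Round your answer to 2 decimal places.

t ≈ 3.67 weeks

3130·e^(0.1403t) = 1320·e^(0.3753t)
3130/1320 = e^((0.3753 − 0.1403)t) → ln(2.37121) = 0.235·t
t = 0.8634 / 0.235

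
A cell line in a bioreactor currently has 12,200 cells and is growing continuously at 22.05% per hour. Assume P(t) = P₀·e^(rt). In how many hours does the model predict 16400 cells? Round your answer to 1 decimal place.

16400 = 12200 · e^(0.2205·t)
t = ln(16400/12200) / 0.2205 = ln(1.34426) / 0.2205 = 0.29585 / 0.2205

t ≈ 1.3 hours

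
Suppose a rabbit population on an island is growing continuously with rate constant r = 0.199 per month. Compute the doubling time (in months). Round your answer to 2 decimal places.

doubling time = ln(2) / |r| = 0.69315 / 0.199

doubling time ≈ 3.48 months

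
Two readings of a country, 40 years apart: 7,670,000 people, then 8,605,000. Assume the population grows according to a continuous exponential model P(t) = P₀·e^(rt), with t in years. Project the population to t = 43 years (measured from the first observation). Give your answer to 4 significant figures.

≈ 8,680,000 people

r = ln(8605000/7670000) / 40 ≈ 0.002876 per year
P(43) = 7670000 · e^(0.002876·43) = 7670000 · 1.13162 ≈ 8679556.57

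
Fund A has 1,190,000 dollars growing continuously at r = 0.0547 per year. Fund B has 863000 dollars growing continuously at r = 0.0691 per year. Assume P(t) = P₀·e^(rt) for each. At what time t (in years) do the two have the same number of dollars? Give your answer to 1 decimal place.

t ≈ 22.3 years

1190000·e^(0.0547t) = 863000·e^(0.0691t)
1190000/863000 = e^((0.0691 − 0.0547)t) → ln(1.37891) = 0.0144·t
t = 0.32129 / 0.0144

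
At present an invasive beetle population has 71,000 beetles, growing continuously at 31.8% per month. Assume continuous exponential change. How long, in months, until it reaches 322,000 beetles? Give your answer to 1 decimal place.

t ≈ 4.8 months

322000 = 71000 · e^(0.318·t)
t = ln(322000/71000) / 0.318 = ln(4.53521) / 0.318 = 1.51187 / 0.318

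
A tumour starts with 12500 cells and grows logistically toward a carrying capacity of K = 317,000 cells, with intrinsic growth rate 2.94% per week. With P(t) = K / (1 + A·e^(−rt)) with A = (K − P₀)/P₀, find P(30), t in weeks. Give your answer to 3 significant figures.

≈ 28,600 cells

A = (317000 − 12500)/12500 = 24.36
P(30) = 317000 / (1 + 24.36·e^(−0.0294·30)) = 317000 / (1 + 24.36·0.413954)
= 317000 / 11.08392 ≈ 28599.98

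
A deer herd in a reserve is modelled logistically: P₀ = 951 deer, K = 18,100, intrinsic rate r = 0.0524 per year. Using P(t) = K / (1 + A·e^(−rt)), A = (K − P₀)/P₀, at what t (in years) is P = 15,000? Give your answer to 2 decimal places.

A = (18100 − 951)/951 = 18.0326
15000 = 18100/(1 + 18.0326·e^(−0.0524t)) → 1 + 18.0326·e^(−0.0524t) = 1.20667
e^(−0.0524t) = 0.011461 → t = ln(87.2545)/0.0524 = 4.46883/0.0524

t ≈ 85.28 years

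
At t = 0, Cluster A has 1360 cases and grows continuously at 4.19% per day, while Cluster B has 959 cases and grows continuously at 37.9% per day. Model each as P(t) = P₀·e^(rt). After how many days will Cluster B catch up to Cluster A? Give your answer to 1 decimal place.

1360·e^(0.0419t) = 959·e^(0.379t)
1360/959 = e^((0.379 − 0.0419)t) → ln(1.41814) = 0.3371·t
t = 0.34935 / 0.3371

t ≈ 1.0 days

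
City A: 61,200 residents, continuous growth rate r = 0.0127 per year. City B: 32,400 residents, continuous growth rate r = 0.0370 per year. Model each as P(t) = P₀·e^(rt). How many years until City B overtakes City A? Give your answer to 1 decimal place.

61200·e^(0.0127t) = 32400·e^(0.037t)
61200/32400 = e^((0.037 − 0.0127)t) → ln(1.88889) = 0.0243·t
t = 0.63599 / 0.0243

t ≈ 26.2 years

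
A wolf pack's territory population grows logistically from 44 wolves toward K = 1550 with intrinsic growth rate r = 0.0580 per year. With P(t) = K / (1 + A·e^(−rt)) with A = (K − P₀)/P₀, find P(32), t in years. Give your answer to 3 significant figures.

≈ 244 wolves

A = (1550 − 44)/44 = 34.22727
P(32) = 1550 / (1 + 34.22727·e^(−0.058·32)) = 1550 / (1 + 34.22727·0.156297)
= 1550 / 6.34961 ≈ 244.11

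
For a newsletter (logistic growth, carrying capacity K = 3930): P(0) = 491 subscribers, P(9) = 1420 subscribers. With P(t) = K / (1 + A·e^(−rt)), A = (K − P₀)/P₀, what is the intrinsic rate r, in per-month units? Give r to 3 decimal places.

r ≈ 0.153 per month

A = (3930 − 491)/491 = 7.00407
1420 = 3930/(1 + 7.00407·e^(−r·9)) → e^(−9r) = (2.76761 − 1)/7.00407 = 0.252368
r = −ln(0.252368)/9 = 1.37687/9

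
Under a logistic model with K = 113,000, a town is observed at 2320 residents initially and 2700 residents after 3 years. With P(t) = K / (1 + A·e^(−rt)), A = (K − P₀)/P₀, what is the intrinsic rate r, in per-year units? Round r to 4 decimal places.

A = (113000 − 2320)/2320 = 47.7069
2700 = 113000/(1 + 47.7069·e^(−r·3)) → e^(−3r) = (41.85185 − 1)/47.7069 = 0.856309
r = −ln(0.856309)/3 = 0.15512/3

r ≈ 0.0517 per year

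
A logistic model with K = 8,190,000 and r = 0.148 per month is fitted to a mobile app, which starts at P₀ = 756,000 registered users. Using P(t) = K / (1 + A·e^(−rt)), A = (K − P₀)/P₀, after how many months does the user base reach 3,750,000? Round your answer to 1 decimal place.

t ≈ 14.3 months

A = (8190000 − 756000)/756000 = 9.83333
3750000 = 8190000/(1 + 9.83333·e^(−0.148t)) → 1 + 9.83333·e^(−0.148t) = 2.184
e^(−0.148t) = 0.120407 → t = ln(8.30518)/0.148 = 2.11688/0.148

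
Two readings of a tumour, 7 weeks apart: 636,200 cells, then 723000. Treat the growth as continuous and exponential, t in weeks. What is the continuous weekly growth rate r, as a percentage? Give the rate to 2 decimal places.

723000 = 636200 · e^(r·7)
e^(7r) = 723000/636200 = 1.13644
r = ln(1.13644) / 7 = 0.1279 / 7

r ≈ 1.83% per week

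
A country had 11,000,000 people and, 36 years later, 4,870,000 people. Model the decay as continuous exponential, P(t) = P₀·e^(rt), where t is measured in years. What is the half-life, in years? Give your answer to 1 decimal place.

half-life ≈ 30.6 years

r = ln(4870000/11000000) / 36 = ln(0.44273) / 36 ≈ -0.022633 per year
half-life = ln 2 / |r| = 0.69315 / 0.022633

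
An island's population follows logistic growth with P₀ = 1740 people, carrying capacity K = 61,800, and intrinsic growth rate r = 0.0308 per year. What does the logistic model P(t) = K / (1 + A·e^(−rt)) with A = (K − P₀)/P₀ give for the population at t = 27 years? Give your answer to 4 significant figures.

≈ 3,856 people

A = (61800 − 1740)/1740 = 34.51724
P(27) = 61800 / (1 + 34.51724·e^(−0.0308·27)) = 61800 / (1 + 34.51724·0.435352)
= 61800 / 16.02716 ≈ 3855.96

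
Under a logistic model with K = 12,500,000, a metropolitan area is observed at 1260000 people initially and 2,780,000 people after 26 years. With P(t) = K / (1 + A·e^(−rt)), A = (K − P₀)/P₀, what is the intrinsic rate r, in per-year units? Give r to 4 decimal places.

A = (12500000 − 1260000)/1260000 = 8.92063
2780000 = 12500000/(1 + 8.92063·e^(−r·26)) → e^(−26r) = (4.4964 − 1)/8.92063 = 0.391946
r = −ln(0.391946)/26 = 0.93663/26

r ≈ 0.0360 per year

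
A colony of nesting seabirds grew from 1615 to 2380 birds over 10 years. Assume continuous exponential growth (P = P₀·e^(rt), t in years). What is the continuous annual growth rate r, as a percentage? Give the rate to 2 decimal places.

2380 = 1615 · e^(r·10)
e^(10r) = 2380/1615 = 1.47368
r = ln(1.47368) / 10 = 0.38777 / 10

r ≈ 3.88% per year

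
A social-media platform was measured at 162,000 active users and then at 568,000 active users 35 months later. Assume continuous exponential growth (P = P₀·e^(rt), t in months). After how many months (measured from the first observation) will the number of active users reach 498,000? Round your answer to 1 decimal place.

t ≈ 31.3 months

r = ln(568000/162000) / 35 ≈ 0.035844 per month
t = ln(498000/162000) / r = 1.123 / 0.035844 ≈ 31.331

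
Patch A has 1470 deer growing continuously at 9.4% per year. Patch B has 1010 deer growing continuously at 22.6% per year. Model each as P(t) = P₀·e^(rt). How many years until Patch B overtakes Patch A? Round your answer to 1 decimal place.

1470·e^(0.094t) = 1010·e^(0.226t)
1470/1010 = e^((0.226 − 0.094)t) → ln(1.45545) = 0.132·t
t = 0.37531 / 0.132

t ≈ 2.8 years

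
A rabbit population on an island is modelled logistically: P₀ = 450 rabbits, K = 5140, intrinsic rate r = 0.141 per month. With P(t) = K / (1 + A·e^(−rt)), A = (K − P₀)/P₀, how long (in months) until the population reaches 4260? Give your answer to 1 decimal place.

A = (5140 − 450)/450 = 10.42222
4260 = 5140/(1 + 10.42222·e^(−0.141t)) → 1 + 10.42222·e^(−0.141t) = 1.20657
e^(−0.141t) = 0.01982 → t = ln(50.45303)/0.141 = 3.92104/0.141

t ≈ 27.8 months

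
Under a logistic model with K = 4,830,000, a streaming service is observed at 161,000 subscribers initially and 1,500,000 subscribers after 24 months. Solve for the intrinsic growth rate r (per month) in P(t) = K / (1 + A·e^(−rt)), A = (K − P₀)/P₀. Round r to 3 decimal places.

A = (4830000 − 161000)/161000 = 29
1500000 = 4830000/(1 + 29·e^(−r·24)) → e^(−24r) = (3.22 − 1)/29 = 0.076552
r = −ln(0.076552)/24 = 2.56979/24

r ≈ 0.107 per month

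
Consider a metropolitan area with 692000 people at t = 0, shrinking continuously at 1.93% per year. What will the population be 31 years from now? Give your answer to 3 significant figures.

≈ 380,000 people

P(31) = 692000 · e^(-0.0193·31) = 692000 · e^(-0.5983)
= 692000 · 0.54975 ≈ 380423.82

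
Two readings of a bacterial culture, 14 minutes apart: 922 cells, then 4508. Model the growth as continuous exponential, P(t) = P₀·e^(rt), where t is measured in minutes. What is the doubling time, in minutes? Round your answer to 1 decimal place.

r = ln(4508/922) / 14 = ln(4.88937) / 14 ≈ 0.113362 per minute
doubling time = ln 2 / |r| = 0.69315 / 0.113362

doubling time ≈ 6.1 minutes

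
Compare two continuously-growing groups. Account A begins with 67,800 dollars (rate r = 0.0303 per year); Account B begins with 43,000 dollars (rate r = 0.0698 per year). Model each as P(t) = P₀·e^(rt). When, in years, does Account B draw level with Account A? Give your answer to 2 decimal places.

t ≈ 11.53 years

67800·e^(0.0303t) = 43000·e^(0.0698t)
67800/43000 = e^((0.0698 − 0.0303)t) → ln(1.57674) = 0.0395·t
t = 0.45536 / 0.0395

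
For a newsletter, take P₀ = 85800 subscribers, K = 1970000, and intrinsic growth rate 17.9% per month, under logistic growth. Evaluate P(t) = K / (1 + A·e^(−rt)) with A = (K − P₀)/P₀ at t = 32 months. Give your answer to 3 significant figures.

≈ 1,840,000 subscribers

A = (1970000 − 85800)/85800 = 21.96037
P(32) = 1970000 / (1 + 21.96037·e^(−0.179·32)) = 1970000 / (1 + 21.96037·0.003254)
= 1970000 / 1.07145 ≈ 1838630.26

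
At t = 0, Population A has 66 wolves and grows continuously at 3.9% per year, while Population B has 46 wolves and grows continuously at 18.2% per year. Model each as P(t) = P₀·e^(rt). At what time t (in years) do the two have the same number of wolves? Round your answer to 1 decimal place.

66·e^(0.039t) = 46·e^(0.182t)
66/46 = e^((0.182 − 0.039)t) → ln(1.43478) = 0.143·t
t = 0.36101 / 0.143

t ≈ 2.5 years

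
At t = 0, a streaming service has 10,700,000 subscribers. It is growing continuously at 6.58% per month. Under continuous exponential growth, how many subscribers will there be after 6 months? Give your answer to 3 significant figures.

P(6) = 10700000 · e^(0.0658·6) = 10700000 · e^(0.3948)
= 10700000 · 1.48409 ≈ 15879734.58

≈ 15,900,000 subscribers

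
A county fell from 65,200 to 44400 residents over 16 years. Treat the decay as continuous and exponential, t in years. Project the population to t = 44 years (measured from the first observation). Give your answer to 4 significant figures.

≈ 22,670 residents

r = ln(44400/65200) / 16 ≈ -0.024014 per year
P(44) = 65200 · e^(-0.024014·44) = 65200 · 0.34763 ≈ 22665.74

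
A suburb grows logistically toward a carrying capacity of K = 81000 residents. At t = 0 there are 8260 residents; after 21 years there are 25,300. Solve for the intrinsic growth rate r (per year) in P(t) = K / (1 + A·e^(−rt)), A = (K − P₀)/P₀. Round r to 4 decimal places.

r ≈ 0.0660 per year

A = (81000 − 8260)/8260 = 8.8063
25300 = 81000/(1 + 8.8063·e^(−r·21)) → e^(−21r) = (3.20158 − 1)/8.8063 = 0.250001
r = −ln(0.250001)/21 = 1.38629/21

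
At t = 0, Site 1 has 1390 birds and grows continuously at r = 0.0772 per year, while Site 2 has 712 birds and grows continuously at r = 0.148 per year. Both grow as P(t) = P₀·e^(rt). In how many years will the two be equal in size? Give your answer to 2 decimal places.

1390·e^(0.0772t) = 712·e^(0.148t)
1390/712 = e^((0.148 − 0.0772)t) → ln(1.95225) = 0.0708·t
t = 0.66898 / 0.0708

t ≈ 9.45 years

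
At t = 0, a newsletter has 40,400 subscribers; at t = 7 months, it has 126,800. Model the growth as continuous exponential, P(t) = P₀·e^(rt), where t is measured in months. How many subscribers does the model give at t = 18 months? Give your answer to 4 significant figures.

r = ln(126800/40400) / 7 ≈ 0.163397 per month
P(18) = 40400 · e^(0.163397·18) = 40400 · 18.93765 ≈ 765080.91

≈ 765,100 subscribers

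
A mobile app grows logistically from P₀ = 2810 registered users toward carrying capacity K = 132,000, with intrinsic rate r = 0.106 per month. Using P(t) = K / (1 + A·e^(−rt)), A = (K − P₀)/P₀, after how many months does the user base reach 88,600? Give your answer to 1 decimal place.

t ≈ 42.8 months

A = (132000 − 2810)/2810 = 45.97509
88600 = 132000/(1 + 45.97509·e^(−0.106t)) → 1 + 45.97509·e^(−0.106t) = 1.48984
e^(−0.106t) = 0.010655 → t = ln(93.85698)/0.106 = 4.54177/0.106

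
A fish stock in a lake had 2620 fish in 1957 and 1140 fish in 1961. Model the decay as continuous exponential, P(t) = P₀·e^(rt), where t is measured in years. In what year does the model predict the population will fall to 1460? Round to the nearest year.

r = ln(1140/2620) / 4 = -0.83215/4 ≈ -0.208037 per year
t = ln(1460/2620) / r = -0.58474/-0.208037 ≈ 2.81 years after 1957

year 1960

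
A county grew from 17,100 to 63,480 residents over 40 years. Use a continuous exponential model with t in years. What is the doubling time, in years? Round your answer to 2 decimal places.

r = ln(63480/17100) / 40 = ln(3.71228) / 40 ≈ 0.032791 per year
doubling time = ln 2 / |r| = 0.69315 / 0.032791

doubling time ≈ 21.14 years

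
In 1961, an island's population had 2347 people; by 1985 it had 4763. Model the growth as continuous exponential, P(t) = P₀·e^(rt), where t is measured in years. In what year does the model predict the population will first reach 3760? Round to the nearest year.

r = ln(4763/2347) / 24 = 0.70774/24 ≈ 0.029489 per year
t = ln(3760/2347) / r = 0.47128/0.029489 ≈ 15.98 years after 1961

year 1977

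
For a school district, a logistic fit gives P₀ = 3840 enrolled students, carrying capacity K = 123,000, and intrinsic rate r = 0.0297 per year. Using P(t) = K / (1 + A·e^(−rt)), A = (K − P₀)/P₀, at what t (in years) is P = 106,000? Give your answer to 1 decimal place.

t ≈ 177.3 years

A = (123000 − 3840)/3840 = 31.03125
106000 = 123000/(1 + 31.03125·e^(−0.0297t)) → 1 + 31.03125·e^(−0.0297t) = 1.16038
e^(−0.0297t) = 0.005168 → t = ln(193.48897)/0.0297 = 5.26522/0.0297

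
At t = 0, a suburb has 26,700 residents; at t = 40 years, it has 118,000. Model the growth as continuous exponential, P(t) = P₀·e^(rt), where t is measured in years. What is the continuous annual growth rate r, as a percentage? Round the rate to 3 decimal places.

118000 = 26700 · e^(r·40)
e^(40r) = 118000/26700 = 4.41948
r = ln(4.41948) / 40 = 1.48602 / 40

r ≈ 3.715% per year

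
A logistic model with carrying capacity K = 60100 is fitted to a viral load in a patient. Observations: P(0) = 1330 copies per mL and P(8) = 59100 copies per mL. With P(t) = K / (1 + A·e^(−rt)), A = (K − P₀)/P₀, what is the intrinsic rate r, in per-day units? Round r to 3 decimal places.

r ≈ 0.983 per day

A = (60100 − 1330)/1330 = 44.18797
59100 = 60100/(1 + 44.18797·e^(−r·8)) → e^(−8r) = (1.01692 − 1)/44.18797 = 0.000383
r = −ln(0.000383)/8 = 7.86768/8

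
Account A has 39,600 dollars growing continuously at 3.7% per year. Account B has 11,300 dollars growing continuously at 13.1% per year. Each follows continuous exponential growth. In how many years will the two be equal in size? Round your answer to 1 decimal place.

t ≈ 13.3 years

39600·e^(0.037t) = 11300·e^(0.131t)
39600/11300 = e^((0.131 − 0.037)t) → ln(3.50442) = 0.094·t
t = 1.25403 / 0.094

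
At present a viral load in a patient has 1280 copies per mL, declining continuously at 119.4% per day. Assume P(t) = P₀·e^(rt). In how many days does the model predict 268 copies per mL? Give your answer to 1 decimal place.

268 = 1280 · e^(-1.194·t)
t = ln(268/1280) / -1.194 = ln(0.20938) / -1.194 = -1.56363 / -1.194

t ≈ 1.3 days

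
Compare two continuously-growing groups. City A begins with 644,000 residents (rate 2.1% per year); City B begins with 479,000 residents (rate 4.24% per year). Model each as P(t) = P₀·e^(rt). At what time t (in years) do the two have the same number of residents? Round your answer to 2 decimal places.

t ≈ 13.83 years

644000·e^(0.021t) = 479000·e^(0.0424t)
644000/479000 = e^((0.0424 − 0.021)t) → ln(1.34447) = 0.0214·t
t = 0.296 / 0.0214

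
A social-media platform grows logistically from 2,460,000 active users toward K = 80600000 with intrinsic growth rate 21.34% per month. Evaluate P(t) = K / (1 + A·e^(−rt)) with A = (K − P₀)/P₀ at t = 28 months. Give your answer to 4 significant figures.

A = (80600000 − 2460000)/2460000 = 31.76423
P(28) = 80600000 / (1 + 31.76423·e^(−0.2134·28)) = 80600000 / (1 + 31.76423·0.002541)
= 80600000 / 1.08071 ≈ 74580413

≈ 74,580,000 active users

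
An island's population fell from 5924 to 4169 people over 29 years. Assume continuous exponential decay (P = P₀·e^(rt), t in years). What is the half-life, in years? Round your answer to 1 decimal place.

half-life ≈ 57.2 years

r = ln(4169/5924) / 29 = ln(0.70375) / 29 ≈ -0.012115 per year
half-life = ln 2 / |r| = 0.69315 / 0.012115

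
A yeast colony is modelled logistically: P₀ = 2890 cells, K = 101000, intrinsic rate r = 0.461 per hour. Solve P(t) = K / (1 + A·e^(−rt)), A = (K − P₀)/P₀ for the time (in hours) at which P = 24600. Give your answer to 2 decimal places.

A = (101000 − 2890)/2890 = 33.9481
24600 = 101000/(1 + 33.9481·e^(−0.461t)) → 1 + 33.9481·e^(−0.461t) = 4.10569
e^(−0.461t) = 0.091484 → t = ln(10.93093)/0.461 = 2.3916/0.461

t ≈ 5.19 hours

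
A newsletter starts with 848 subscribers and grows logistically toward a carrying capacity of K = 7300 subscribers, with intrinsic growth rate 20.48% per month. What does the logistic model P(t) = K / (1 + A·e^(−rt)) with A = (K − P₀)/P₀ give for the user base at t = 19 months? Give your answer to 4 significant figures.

A = (7300 − 848)/848 = 7.60849
P(19) = 7300 / (1 + 7.60849·e^(−0.2048·19)) = 7300 / (1 + 7.60849·0.020421)
= 7300 / 1.15537 ≈ 6318.31

≈ 6,318 subscribers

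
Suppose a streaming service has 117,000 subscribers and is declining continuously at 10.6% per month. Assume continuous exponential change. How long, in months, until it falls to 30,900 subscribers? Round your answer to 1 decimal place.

t ≈ 12.6 months

30900 = 117000 · e^(-0.106·t)
t = ln(30900/117000) / -0.106 = ln(0.2641) / -0.106 = -1.33142 / -0.106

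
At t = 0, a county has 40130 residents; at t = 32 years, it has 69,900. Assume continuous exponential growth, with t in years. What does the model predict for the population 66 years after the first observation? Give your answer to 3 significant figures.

≈ 126,000 residents

r = ln(69900/40130) / 32 ≈ 0.017342 per year
P(66) = 40130 · e^(0.017342·66) = 40130 · 3.14108 ≈ 126051.55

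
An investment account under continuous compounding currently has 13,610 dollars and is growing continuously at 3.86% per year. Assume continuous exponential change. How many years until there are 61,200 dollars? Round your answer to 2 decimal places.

61200 = 13610 · e^(0.0386·t)
t = ln(61200/13610) / 0.0386 = ln(4.49669) / 0.0386 = 1.50334 / 0.0386

t ≈ 38.95 years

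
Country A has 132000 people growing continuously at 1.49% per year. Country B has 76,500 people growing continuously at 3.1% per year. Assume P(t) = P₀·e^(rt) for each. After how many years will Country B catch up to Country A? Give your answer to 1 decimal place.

t ≈ 33.9 years

132000·e^(0.0149t) = 76500·e^(0.031t)
132000/76500 = e^((0.031 − 0.0149)t) → ln(1.72549) = 0.0161·t
t = 0.54551 / 0.0161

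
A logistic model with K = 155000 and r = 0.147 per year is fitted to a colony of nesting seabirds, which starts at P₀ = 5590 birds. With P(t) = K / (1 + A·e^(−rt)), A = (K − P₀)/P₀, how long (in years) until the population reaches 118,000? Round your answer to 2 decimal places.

A = (155000 − 5590)/5590 = 26.72809
118000 = 155000/(1 + 26.72809·e^(−0.147t)) → 1 + 26.72809·e^(−0.147t) = 1.31356
e^(−0.147t) = 0.011731 → t = ln(85.24092)/0.147 = 4.44548/0.147

t ≈ 30.24 years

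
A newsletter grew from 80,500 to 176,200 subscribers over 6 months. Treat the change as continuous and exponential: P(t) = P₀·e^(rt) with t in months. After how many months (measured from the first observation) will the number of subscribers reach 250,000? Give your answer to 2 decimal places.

t ≈ 8.68 months

r = ln(176200/80500) / 6 ≈ 0.13056 per month
t = ln(250000/80500) / r = 1.1332 / 0.13056 ≈ 8.68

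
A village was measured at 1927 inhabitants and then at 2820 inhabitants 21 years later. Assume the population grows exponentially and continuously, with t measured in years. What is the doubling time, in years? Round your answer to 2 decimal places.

doubling time ≈ 38.23 years

r = ln(2820/1927) / 21 = ln(1.46341) / 21 ≈ 0.018132 per year
doubling time = ln 2 / |r| = 0.69315 / 0.018132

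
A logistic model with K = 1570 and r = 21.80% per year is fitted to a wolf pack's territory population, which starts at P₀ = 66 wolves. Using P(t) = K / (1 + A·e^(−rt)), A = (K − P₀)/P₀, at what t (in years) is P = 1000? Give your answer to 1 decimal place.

A = (1570 − 66)/66 = 22.78788
1000 = 1570/(1 + 22.78788·e^(−0.218t)) → 1 + 22.78788·e^(−0.218t) = 1.57
e^(−0.218t) = 0.025013 → t = ln(39.97873)/0.218 = 3.68835/0.218

t ≈ 16.9 years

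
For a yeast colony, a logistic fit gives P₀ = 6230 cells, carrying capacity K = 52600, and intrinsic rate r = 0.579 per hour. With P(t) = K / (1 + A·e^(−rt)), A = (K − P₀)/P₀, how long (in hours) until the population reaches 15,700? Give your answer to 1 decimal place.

A = (52600 − 6230)/6230 = 7.44302
15700 = 52600/(1 + 7.44302·e^(−0.579t)) → 1 + 7.44302·e^(−0.579t) = 3.35032
e^(−0.579t) = 0.315775 → t = ln(3.16681)/0.579 = 1.15273/0.579

t ≈ 2.0 hours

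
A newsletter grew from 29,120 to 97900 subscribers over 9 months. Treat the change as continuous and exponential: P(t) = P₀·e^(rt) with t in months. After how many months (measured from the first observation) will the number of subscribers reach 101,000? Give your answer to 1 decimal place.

t ≈ 9.2 months

r = ln(97900/29120) / 9 ≈ 0.134725 per month
t = ln(101000/29120) / r = 1.2437 / 0.134725 ≈ 9.231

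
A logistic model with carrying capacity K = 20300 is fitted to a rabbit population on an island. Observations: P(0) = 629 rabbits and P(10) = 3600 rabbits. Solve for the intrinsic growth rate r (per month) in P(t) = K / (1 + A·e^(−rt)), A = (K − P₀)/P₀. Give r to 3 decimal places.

r ≈ 0.191 per month

A = (20300 − 629)/629 = 31.27345
3600 = 20300/(1 + 31.27345·e^(−r·10)) → e^(−10r) = (5.63889 − 1)/31.27345 = 0.148333
r = −ln(0.148333)/10 = 1.90829/10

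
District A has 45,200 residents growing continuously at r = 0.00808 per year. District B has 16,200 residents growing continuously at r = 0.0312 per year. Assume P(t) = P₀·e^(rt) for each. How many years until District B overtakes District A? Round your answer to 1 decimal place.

45200·e^(0.00808t) = 16200·e^(0.0312t)
45200/16200 = e^((0.0312 − 0.00808)t) → ln(2.79012) = 0.02312·t
t = 1.02609 / 0.02312

t ≈ 44.4 years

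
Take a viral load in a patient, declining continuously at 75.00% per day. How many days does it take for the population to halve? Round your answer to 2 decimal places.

half-life ≈ 0.92 days

half-life = ln(2) / |r| = 0.69315 / 0.75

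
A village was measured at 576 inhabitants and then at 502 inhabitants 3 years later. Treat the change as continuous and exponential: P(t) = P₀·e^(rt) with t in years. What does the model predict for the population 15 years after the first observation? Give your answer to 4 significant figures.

≈ 289.6 inhabitants

r = ln(502/576) / 3 ≈ -0.045836 per year
P(15) = 576 · e^(-0.045836·15) = 576 · 0.50281 ≈ 289.62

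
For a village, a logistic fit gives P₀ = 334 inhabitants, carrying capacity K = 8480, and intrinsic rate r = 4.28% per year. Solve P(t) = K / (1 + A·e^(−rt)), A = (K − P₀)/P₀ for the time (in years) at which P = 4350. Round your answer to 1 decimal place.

t ≈ 75.8 years

A = (8480 − 334)/334 = 24.38922
4350 = 8480/(1 + 24.38922·e^(−0.0428t)) → 1 + 24.38922·e^(−0.0428t) = 1.94943
e^(−0.0428t) = 0.038928 → t = ln(25.68841)/0.0428 = 3.24604/0.0428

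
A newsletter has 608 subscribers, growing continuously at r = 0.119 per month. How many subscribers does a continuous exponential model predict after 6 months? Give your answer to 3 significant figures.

≈ 1,240 subscribers

P(6) = 608 · e^(0.119·6) = 608 · e^(0.714)
= 608 · 2.04214 ≈ 1241.62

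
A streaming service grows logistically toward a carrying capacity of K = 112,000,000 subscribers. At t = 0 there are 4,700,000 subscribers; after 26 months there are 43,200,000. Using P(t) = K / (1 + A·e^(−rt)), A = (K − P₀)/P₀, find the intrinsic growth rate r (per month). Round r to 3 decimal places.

A = (112000000 − 4700000)/4700000 = 22.82979
43200000 = 112000000/(1 + 22.82979·e^(−r·26)) → e^(−26r) = (2.59259 − 1)/22.82979 = 0.069759
r = −ln(0.069759)/26 = 2.6627/26

r ≈ 0.102 per month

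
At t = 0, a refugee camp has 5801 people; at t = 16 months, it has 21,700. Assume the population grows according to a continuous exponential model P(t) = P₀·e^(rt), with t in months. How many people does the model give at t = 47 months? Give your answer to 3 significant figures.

r = ln(21700/5801) / 16 ≈ 0.082455 per month
P(47) = 5801 · e^(0.082455·47) = 5801 · 48.20153 ≈ 279617.06

≈ 280,000 people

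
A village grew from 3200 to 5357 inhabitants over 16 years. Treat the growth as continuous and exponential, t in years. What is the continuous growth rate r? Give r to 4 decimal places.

5357 = 3200 · e^(r·16)
e^(16r) = 5357/3200 = 1.67406
r = ln(1.67406) / 16 = 0.51525 / 16

r ≈ 0.0322 per year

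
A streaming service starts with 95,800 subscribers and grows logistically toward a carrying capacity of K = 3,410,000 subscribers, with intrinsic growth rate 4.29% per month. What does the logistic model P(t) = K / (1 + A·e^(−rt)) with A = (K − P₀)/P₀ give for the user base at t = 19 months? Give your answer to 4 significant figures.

≈ 209,100 subscribers

A = (3410000 − 95800)/95800 = 34.59499
P(19) = 3410000 / (1 + 34.59499·e^(−0.0429·19)) = 3410000 / (1 + 34.59499·0.442595)
= 3410000 / 16.31157 ≈ 209054.04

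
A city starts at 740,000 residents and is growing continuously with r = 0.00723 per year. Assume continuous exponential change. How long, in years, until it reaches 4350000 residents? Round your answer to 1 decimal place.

t ≈ 245.0 years

4350000 = 740000 · e^(0.00723·t)
t = ln(4350000/740000) / 0.00723 = ln(5.87838) / 0.00723 = 1.77128 / 0.00723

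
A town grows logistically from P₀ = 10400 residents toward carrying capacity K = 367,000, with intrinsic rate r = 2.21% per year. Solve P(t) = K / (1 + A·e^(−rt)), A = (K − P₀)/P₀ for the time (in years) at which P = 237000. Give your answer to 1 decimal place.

t ≈ 187.1 years

A = (367000 − 10400)/10400 = 34.28846
237000 = 367000/(1 + 34.28846·e^(−0.0221t)) → 1 + 34.28846·e^(−0.0221t) = 1.54852
e^(−0.0221t) = 0.015997 → t = ln(62.5105)/0.0221 = 4.13533/0.0221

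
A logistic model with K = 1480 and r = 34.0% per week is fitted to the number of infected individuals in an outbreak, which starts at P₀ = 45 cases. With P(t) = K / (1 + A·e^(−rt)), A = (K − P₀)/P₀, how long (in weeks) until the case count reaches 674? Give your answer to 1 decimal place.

t ≈ 9.7 weeks

A = (1480 − 45)/45 = 31.88889
674 = 1480/(1 + 31.88889·e^(−0.34t)) → 1 + 31.88889·e^(−0.34t) = 2.19585
e^(−0.34t) = 0.0375 → t = ln(26.66639)/0.34 = 3.2834/0.34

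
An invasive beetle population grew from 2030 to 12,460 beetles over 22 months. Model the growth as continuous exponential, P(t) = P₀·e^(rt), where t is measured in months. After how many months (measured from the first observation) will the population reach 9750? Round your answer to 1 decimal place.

t ≈ 19.0 months

r = ln(12460/2030) / 22 ≈ 0.082477 per month
t = ln(9750/2030) / r = 1.56923 / 0.082477 ≈ 19.026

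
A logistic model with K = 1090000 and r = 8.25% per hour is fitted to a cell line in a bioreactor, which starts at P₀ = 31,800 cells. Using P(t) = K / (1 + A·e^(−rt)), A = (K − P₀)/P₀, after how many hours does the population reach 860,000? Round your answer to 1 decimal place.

t ≈ 58.5 hours

A = (1090000 − 31800)/31800 = 33.27673
860000 = 1090000/(1 + 33.27673·e^(−0.0825t)) → 1 + 33.27673·e^(−0.0825t) = 1.26744
e^(−0.0825t) = 0.008037 → t = ln(124.42603)/0.0825 = 4.82371/0.0825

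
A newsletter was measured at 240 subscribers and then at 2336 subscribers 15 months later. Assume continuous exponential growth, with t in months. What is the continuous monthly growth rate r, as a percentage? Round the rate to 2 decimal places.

r ≈ 15.17% per month

2336 = 240 · e^(r·15)
e^(15r) = 2336/240 = 9.73333
r = ln(9.73333) / 15 = 2.27556 / 15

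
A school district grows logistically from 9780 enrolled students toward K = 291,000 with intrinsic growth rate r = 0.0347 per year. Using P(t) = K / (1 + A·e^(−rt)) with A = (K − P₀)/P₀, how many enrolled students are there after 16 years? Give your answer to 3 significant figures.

A = (291000 − 9780)/9780 = 28.7546
P(16) = 291000 / (1 + 28.7546·e^(−0.0347·16)) = 291000 / (1 + 28.7546·0.573957)
= 291000 / 17.50392 ≈ 16624.85

≈ 16,600 enrolled students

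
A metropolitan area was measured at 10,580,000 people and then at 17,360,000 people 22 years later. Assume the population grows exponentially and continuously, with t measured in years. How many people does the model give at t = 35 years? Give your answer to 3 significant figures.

≈ 23,300,000 people

r = ln(17360000/10580000) / 22 ≈ 0.022509 per year
P(35) = 10580000 · e^(0.022509·35) = 10580000 · 2.19861 ≈ 23261248.72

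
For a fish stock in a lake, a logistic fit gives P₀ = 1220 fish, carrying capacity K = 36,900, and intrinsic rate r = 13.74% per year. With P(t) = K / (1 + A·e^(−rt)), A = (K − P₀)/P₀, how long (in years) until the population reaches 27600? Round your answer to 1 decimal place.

t ≈ 32.5 years

A = (36900 − 1220)/1220 = 29.2459
27600 = 36900/(1 + 29.2459·e^(−0.1374t)) → 1 + 29.2459·e^(−0.1374t) = 1.33696
e^(−0.1374t) = 0.011521 → t = ln(86.79429)/0.1374 = 4.46354/0.1374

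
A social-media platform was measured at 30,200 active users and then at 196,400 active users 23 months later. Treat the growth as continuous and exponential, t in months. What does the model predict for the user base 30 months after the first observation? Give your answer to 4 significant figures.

r = ln(196400/30200) / 23 ≈ 0.081405 per month
P(30) = 30200 · e^(0.081405·30) = 30200 · 11.49768 ≈ 347229.98

≈ 347,200 active users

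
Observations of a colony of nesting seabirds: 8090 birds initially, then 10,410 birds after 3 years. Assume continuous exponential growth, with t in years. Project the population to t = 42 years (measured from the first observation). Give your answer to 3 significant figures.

r = ln(10410/8090) / 3 ≈ 0.084046 per year
P(42) = 8090 · e^(0.084046·42) = 8090 · 34.12172 ≈ 276044.71

≈ 276,000 birds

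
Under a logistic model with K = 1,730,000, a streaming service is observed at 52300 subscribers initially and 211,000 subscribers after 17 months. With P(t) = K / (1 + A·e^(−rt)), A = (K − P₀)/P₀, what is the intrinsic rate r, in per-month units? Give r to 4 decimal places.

A = (1730000 − 52300)/52300 = 32.07839
211000 = 1730000/(1 + 32.07839·e^(−r·17)) → e^(−17r) = (8.19905 − 1)/32.07839 = 0.224421
r = −ln(0.224421)/17 = 1.49423/17

r ≈ 0.0879 per month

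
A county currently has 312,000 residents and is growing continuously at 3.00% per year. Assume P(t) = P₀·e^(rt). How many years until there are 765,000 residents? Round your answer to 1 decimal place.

t ≈ 29.9 years

765000 = 312000 · e^(0.03·t)
t = ln(765000/312000) / 0.03 = ln(2.45192) / 0.03 = 0.89687 / 0.03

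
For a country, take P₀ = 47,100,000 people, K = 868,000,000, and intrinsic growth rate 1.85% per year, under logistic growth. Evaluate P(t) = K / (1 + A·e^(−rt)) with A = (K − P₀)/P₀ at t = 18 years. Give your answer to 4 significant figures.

≈ 64,330,000 people

A = (868000000 − 47100000)/47100000 = 17.42887
P(18) = 868000000 / (1 + 17.42887·e^(−0.0185·18)) = 868000000 / (1 + 17.42887·0.71677)
= 868000000 / 13.4925 ≈ 64332046.2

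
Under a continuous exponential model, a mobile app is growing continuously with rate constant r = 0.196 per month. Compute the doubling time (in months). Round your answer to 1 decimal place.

doubling time = ln(2) / |r| = 0.69315 / 0.196

doubling time ≈ 3.5 months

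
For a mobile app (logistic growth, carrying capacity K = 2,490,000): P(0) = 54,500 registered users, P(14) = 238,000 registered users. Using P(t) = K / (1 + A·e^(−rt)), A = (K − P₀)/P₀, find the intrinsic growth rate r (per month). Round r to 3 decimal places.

r ≈ 0.111 per month

A = (2490000 − 54500)/54500 = 44.68807
238000 = 2490000/(1 + 44.68807·e^(−r·14)) → e^(−14r) = (10.46218 − 1)/44.68807 = 0.211738
r = −ln(0.211738)/14 = 1.5524/14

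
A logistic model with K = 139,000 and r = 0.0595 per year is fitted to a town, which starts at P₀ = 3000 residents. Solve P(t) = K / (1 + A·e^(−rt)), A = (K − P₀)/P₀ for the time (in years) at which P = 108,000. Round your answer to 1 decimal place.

t ≈ 85.1 years

A = (139000 − 3000)/3000 = 45.33333
108000 = 139000/(1 + 45.33333·e^(−0.0595t)) → 1 + 45.33333·e^(−0.0595t) = 1.28704
e^(−0.0595t) = 0.006332 → t = ln(157.93548)/0.0595 = 5.06219/0.0595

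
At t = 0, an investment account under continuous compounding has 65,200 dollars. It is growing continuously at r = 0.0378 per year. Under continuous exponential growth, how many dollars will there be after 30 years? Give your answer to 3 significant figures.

≈ 203,000 dollars

P(30) = 65200 · e^(0.0378·30) = 65200 · e^(1.134)
= 65200 · 3.10806 ≈ 202645.77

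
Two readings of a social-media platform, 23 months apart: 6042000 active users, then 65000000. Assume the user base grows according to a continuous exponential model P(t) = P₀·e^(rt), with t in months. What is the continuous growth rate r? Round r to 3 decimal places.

r ≈ 0.103 per month

65000000 = 6042000 · e^(r·23)
e^(23r) = 65000000/6042000 = 10.75803
r = ln(10.75803) / 23 = 2.37565 / 23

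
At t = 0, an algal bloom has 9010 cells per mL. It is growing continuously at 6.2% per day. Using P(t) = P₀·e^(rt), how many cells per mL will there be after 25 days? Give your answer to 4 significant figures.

P(25) = 9010 · e^(0.062·25) = 9010 · e^(1.55)
= 9010 · 4.71147 ≈ 42450.35

≈ 42,450 cells per mL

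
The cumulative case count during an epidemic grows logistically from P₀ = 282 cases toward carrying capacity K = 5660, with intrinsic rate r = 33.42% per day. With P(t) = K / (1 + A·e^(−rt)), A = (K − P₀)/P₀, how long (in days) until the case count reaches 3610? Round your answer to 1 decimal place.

A = (5660 − 282)/282 = 19.07092
3610 = 5660/(1 + 19.07092·e^(−0.3342t)) → 1 + 19.07092·e^(−0.3342t) = 1.56787
e^(−0.3342t) = 0.029777 → t = ln(33.58343)/0.3342 = 3.51403/0.3342

t ≈ 10.5 days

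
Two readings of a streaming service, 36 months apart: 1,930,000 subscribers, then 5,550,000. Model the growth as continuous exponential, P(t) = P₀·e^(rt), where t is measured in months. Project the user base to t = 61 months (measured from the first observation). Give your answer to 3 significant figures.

≈ 11,600,000 subscribers

r = ln(5550000/1930000) / 36 ≈ 0.029341 per month
P(61) = 1930000 · e^(0.029341·61) = 1930000 · 5.98828 ≈ 11557380.81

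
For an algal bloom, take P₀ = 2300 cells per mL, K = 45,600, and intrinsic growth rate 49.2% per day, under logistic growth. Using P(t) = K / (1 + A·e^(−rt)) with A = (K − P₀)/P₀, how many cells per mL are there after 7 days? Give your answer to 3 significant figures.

≈ 28,500 cells per mL

A = (45600 − 2300)/2300 = 18.82609
P(7) = 45600 / (1 + 18.82609·e^(−0.492·7)) = 45600 / (1 + 18.82609·0.031937)
= 45600 / 1.60124 ≈ 28477.88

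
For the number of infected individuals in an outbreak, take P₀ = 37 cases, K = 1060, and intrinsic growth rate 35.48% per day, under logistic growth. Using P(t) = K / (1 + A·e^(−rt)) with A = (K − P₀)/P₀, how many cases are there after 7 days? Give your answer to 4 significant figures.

≈ 320.5 cases

A = (1060 − 37)/37 = 27.64865
P(7) = 1060 / (1 + 27.64865·e^(−0.3548·7)) = 1060 / (1 + 27.64865·0.083442)
= 1060 / 3.30707 ≈ 320.53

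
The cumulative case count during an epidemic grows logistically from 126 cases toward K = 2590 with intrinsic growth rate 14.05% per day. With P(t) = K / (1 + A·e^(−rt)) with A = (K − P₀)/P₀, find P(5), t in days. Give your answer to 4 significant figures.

A = (2590 − 126)/126 = 19.55556
P(5) = 2590 / (1 + 19.55556·e^(−0.1405·5)) = 2590 / (1 + 19.55556·0.495345)
= 2590 / 10.68675 ≈ 242.36

≈ 242.4 cases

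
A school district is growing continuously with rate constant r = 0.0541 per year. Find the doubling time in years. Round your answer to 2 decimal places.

doubling time ≈ 12.81 years

doubling time = ln(2) / |r| = 0.69315 / 0.0541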